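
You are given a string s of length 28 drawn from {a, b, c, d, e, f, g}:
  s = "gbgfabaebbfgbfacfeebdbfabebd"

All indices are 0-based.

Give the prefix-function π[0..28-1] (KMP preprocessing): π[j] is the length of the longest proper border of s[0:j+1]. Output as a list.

π[0] = 0
j=1 s[j]='b': π[1]=0 (border '')
j=2 s[j]='g': π[2]=1 (border 'g')
j=3 s[j]='f': k: 1→0; π[3]=0 (border '')
j=4 s[j]='a': π[4]=0 (border '')
j=5 s[j]='b': π[5]=0 (border '')
j=6 s[j]='a': π[6]=0 (border '')
j=7 s[j]='e': π[7]=0 (border '')
j=8 s[j]='b': π[8]=0 (border '')
j=9 s[j]='b': π[9]=0 (border '')
j=10 s[j]='f': π[10]=0 (border '')
j=11 s[j]='g': π[11]=1 (border 'g')
j=12 s[j]='b': π[12]=2 (border 'gb')
j=13 s[j]='f': k: 2→0; π[13]=0 (border '')
j=14 s[j]='a': π[14]=0 (border '')
j=15 s[j]='c': π[15]=0 (border '')
j=16 s[j]='f': π[16]=0 (border '')
j=17 s[j]='e': π[17]=0 (border '')
j=18 s[j]='e': π[18]=0 (border '')
j=19 s[j]='b': π[19]=0 (border '')
j=20 s[j]='d': π[20]=0 (border '')
j=21 s[j]='b': π[21]=0 (border '')
j=22 s[j]='f': π[22]=0 (border '')
j=23 s[j]='a': π[23]=0 (border '')
j=24 s[j]='b': π[24]=0 (border '')
j=25 s[j]='e': π[25]=0 (border '')
j=26 s[j]='b': π[26]=0 (border '')
j=27 s[j]='d': π[27]=0 (border '')

[0, 0, 1, 0, 0, 0, 0, 0, 0, 0, 0, 1, 2, 0, 0, 0, 0, 0, 0, 0, 0, 0, 0, 0, 0, 0, 0, 0]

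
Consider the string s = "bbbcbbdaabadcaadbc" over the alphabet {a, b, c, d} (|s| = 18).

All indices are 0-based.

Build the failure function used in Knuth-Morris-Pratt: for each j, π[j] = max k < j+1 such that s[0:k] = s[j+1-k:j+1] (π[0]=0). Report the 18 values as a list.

π[0] = 0
j=1 s[j]='b': π[1]=1 (border 'b')
j=2 s[j]='b': π[2]=2 (border 'bb')
j=3 s[j]='c': k: 2→1→0; π[3]=0 (border '')
j=4 s[j]='b': π[4]=1 (border 'b')
j=5 s[j]='b': π[5]=2 (border 'bb')
j=6 s[j]='d': k: 2→1→0; π[6]=0 (border '')
j=7 s[j]='a': π[7]=0 (border '')
j=8 s[j]='a': π[8]=0 (border '')
j=9 s[j]='b': π[9]=1 (border 'b')
j=10 s[j]='a': k: 1→0; π[10]=0 (border '')
j=11 s[j]='d': π[11]=0 (border '')
j=12 s[j]='c': π[12]=0 (border '')
j=13 s[j]='a': π[13]=0 (border '')
j=14 s[j]='a': π[14]=0 (border '')
j=15 s[j]='d': π[15]=0 (border '')
j=16 s[j]='b': π[16]=1 (border 'b')
j=17 s[j]='c': k: 1→0; π[17]=0 (border '')

[0, 1, 2, 0, 1, 2, 0, 0, 0, 1, 0, 0, 0, 0, 0, 0, 1, 0]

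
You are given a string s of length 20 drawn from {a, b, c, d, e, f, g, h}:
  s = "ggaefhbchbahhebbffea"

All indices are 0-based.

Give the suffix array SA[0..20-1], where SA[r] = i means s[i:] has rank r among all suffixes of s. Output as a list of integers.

rank | idx | suffix
   0 |  19 | a
   1 |   2 | aefhbchbahhebbffea
   2 |  10 | ahhebbffea
   3 |   9 | bahhebbffea
   4 |  14 | bbffea
   5 |   6 | bchbahhebbffea
   6 |  15 | bffea
   7 |   7 | chbahhebbffea
   8 |  18 | ea
   9 |  13 | ebbffea
  10 |   3 | efhbchbahhebbffea
  11 |  17 | fea
  12 |  16 | ffea
  13 |   4 | fhbchbahhebbffea
  14 |   1 | gaefhbchbahhebbffea
  15 |   0 | ggaefhbchbahhebbffea
  16 |   8 | hbahhebbffea
  17 |   5 | hbchbahhebbffea
  18 |  12 | hebbffea
  19 |  11 | hhebbffea

[19, 2, 10, 9, 14, 6, 15, 7, 18, 13, 3, 17, 16, 4, 1, 0, 8, 5, 12, 11]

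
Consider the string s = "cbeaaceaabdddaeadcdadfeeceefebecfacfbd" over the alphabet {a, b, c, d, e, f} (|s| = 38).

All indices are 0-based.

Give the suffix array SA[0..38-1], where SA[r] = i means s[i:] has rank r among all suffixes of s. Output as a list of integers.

[7, 3, 8, 4, 33, 15, 19, 13, 36, 9, 1, 29, 0, 17, 5, 24, 31, 34, 37, 18, 12, 16, 11, 10, 20, 6, 2, 14, 28, 23, 30, 22, 25, 26, 32, 35, 27, 21]

rank | idx | suffix
   0 |   7 | aabdddaeadcdadfeeceefebecfacfbd
   1 |   3 | aaceaabdddaeadcdadfeeceefebecfacfbd
   2 |   8 | abdddaeadcdadfeeceefebecfacfbd
   3 |   4 | aceaabdddaeadcdadfeeceefebecfacfbd
   4 |  33 | acfbd
   5 |  15 | adcdadfeeceefebecfacfbd
   6 |  19 | adfeeceefebecfacfbd
   7 |  13 | aeadcdadfeeceefebecfacfbd
   8 |  36 | bd
   9 |   9 | bdddaeadcdadfeeceefebecfacfbd
  10 |   1 | beaaceaabdddaeadcdadfeeceefebecfacfbd
  11 |  29 | becfacfbd
  12 |   0 | cbeaaceaabdddaeadcdadfeeceefebecfacfbd
  13 |  17 | cdadfeeceefebecfacfbd
  14 |   5 | ceaabdddaeadcdadfeeceefebecfacfbd
  15 |  24 | ceefebecfacfbd
  16 |  31 | cfacfbd
  17 |  34 | cfbd
  18 |  37 | d
  19 |  18 | dadfeeceefebecfacfbd
  20 |  12 | daeadcdadfeeceefebecfacfbd
  21 |  16 | dcdadfeeceefebecfacfbd
  22 |  11 | ddaeadcdadfeeceefebecfacfbd
  23 |  10 | dddaeadcdadfeeceefebecfacfbd
  24 |  20 | dfeeceefebecfacfbd
  25 |   6 | eaabdddaeadcdadfeeceefebecfacfbd
  26 |   2 | eaaceaabdddaeadcdadfeeceefebecfacfbd
  27 |  14 | eadcdadfeeceefebecfacfbd
  28 |  28 | ebecfacfbd
  29 |  23 | eceefebecfacfbd
  30 |  30 | ecfacfbd
  31 |  22 | eeceefebecfacfbd
  32 |  25 | eefebecfacfbd
  33 |  26 | efebecfacfbd
  34 |  32 | facfbd
  35 |  35 | fbd
  36 |  27 | febecfacfbd
  37 |  21 | feeceefebecfacfbd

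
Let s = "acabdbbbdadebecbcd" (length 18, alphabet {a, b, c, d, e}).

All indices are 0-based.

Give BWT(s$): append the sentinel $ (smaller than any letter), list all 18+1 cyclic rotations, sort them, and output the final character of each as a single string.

rank  rotation             last
    0  $acabdbbbdadebecbcd  d
    1  abdbbbdadebecbcd$ac  c
    2  acabdbbbdadebecbcd$  $
    3  adebecbcd$acabdbbbd  d
    4  bbbdadebecbcd$acabd  d
    5  bbdadebecbcd$acabdb  b
    6  bcd$acabdbbbdadebec  c
    7  bdadebecbcd$acabdbb  b
    8  bdbbbdadebecbcd$aca  a
    9  becbcd$acabdbbbdade  e
   10  cabdbbbdadebecbcd$a  a
   11  cbcd$acabdbbbdadebe  e
   12  cd$acabdbbbdadebecb  b
   13  d$acabdbbbdadebecbc  c
   14  dadebecbcd$acabdbbb  b
   15  dbbbdadebecbcd$acab  b
   16  debecbcd$acabdbbbda  a
   17  ebecbcd$acabdbbbdad  d
   18  ecbcd$acabdbbbdadeb  b

dc$ddbcbaeaebcbbadb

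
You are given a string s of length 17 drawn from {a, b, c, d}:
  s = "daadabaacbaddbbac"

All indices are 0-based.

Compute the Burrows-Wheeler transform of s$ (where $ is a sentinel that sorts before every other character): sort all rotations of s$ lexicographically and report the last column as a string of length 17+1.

cbddbaababcdaa$ada

rank  rotation            last
    0  $daadabaacbaddbbac  c
    1  aacbaddbbac$daadab  b
    2  aadabaacbaddbbac$d  d
    3  abaacbaddbbac$daad  d
    4  ac$daadabaacbaddbb  b
    5  acbaddbbac$daadaba  a
    6  adabaacbaddbbac$da  a
    7  addbbac$daadabaacb  b
    8  baacbaddbbac$daada  a
    9  bac$daadabaacbaddb  b
   10  baddbbac$daadabaac  c
   11  bbac$daadabaacbadd  d
   12  c$daadabaacbaddbba  a
   13  cbaddbbac$daadabaa  a
   14  daadabaacbaddbbac$  $
   15  dabaacbaddbbac$daa  a
   16  dbbac$daadabaacbad  d
   17  ddbbac$daadabaacba  a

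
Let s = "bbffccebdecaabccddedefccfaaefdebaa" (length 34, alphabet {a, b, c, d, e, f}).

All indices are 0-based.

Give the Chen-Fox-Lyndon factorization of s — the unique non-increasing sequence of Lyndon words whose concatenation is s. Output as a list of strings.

["bbffccebdec", "aabccddedefccfaaefdeb", "a", "a"]

emit factor 1: 'bbffccebdec' (i=0, period=11)
emit factor 2: 'aabccddedefccfaaefdeb' (i=11, period=21)
emit factor 3: 'a' (i=32, period=1)
emit factor 4: 'a' (i=33, period=1)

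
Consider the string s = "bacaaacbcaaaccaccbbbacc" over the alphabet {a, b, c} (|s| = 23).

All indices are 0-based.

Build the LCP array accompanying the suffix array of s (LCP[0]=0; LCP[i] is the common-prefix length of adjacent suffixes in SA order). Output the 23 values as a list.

sorted suffixes:
  #0 SA[0]=3  'aaacbcaaaccaccbbbacc'
  #1 SA[1]=9  'aaaccaccbbbacc'
  #2 SA[2]=4  'aacbcaaaccaccbbbacc'
  #3 SA[3]=10  'aaccaccbbbacc'
  #4 SA[4]=1  'acaaacbcaaaccaccbbbacc'
  #5 SA[5]=5  'acbcaaaccaccbbbacc'
  #6 SA[6]=20  'acc'
  #7 SA[7]=11  'accaccbbbacc'
  #8 SA[8]=14  'accbbbacc'
  #9 SA[9]=0  'bacaaacbcaaaccaccbbbacc'
  #10 SA[10]=19  'bacc'
  #11 SA[11]=18  'bbacc'
  #12 SA[12]=17  'bbbacc'
  #13 SA[13]=7  'bcaaaccaccbbbacc'
  #14 SA[14]=22  'c'
  #15 SA[15]=2  'caaacbcaaaccaccbbbacc'
  #16 SA[16]=8  'caaaccaccbbbacc'
  #17 SA[17]=13  'caccbbbacc'
  #18 SA[18]=16  'cbbbacc'
  #19 SA[19]=6  'cbcaaaccaccbbbacc'
  #20 SA[20]=21  'cc'
  #21 SA[21]=12  'ccaccbbbacc'
  #22 SA[22]=15  'ccbbbacc'

SA = [3, 9, 4, 10, 1, 5, 20, 11, 14, 0, 19, 18, 17, 7, 22, 2, 8, 13, 16, 6, 21, 12, 15]
rank  pair      lcp
   1  s[3:],s[9:]  4  'aaac'
   2  s[9:],s[4:]  2  'aa'
   3  s[4:],s[10:]  3  'aac'
   4  s[10:],s[1:]  1  'a'
   5  s[1:],s[5:]  2  'ac'
   6  s[5:],s[20:]  2  'ac'
   7  s[20:],s[11:]  3  'acc'
   8  s[11:],s[14:]  3  'acc'
   9  s[14:],s[0:]  0  ''
  10  s[0:],s[19:]  3  'bac'
  11  s[19:],s[18:]  1  'b'
  12  s[18:],s[17:]  2  'bb'
  13  s[17:],s[7:]  1  'b'
  14  s[7:],s[22:]  0  ''
  15  s[22:],s[2:]  1  'c'
  16  s[2:],s[8:]  5  'caaac'
  17  s[8:],s[13:]  2  'ca'
  18  s[13:],s[16:]  1  'c'
  19  s[16:],s[6:]  2  'cb'
  20  s[6:],s[21:]  1  'c'
  21  s[21:],s[12:]  2  'cc'
  22  s[12:],s[15:]  2  'cc'

[0, 4, 2, 3, 1, 2, 2, 3, 3, 0, 3, 1, 2, 1, 0, 1, 5, 2, 1, 2, 1, 2, 2]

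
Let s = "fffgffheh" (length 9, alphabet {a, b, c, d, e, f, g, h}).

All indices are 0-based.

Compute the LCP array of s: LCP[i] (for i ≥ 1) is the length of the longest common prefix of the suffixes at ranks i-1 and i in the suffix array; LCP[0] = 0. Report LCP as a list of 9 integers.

[0, 0, 2, 2, 1, 1, 0, 0, 1]

rank | idx | suffix
   0 |   7 | eh
   1 |   0 | fffgffheh
   2 |   1 | ffgffheh
   3 |   4 | ffheh
   4 |   2 | fgffheh
   5 |   5 | fheh
   6 |   3 | gffheh
   7 |   8 | h
   8 |   6 | heh

SA = [7, 0, 1, 4, 2, 5, 3, 8, 6]
i: (SA[i-1],SA[i]) lcp shared
  1: (7,0) 0 ''
  2: (0,1) 2 'ff'
  3: (1,4) 2 'ff'
  4: (4,2) 1 'f'
  5: (2,5) 1 'f'
  6: (5,3) 0 ''
  7: (3,8) 0 ''
  8: (8,6) 1 'h'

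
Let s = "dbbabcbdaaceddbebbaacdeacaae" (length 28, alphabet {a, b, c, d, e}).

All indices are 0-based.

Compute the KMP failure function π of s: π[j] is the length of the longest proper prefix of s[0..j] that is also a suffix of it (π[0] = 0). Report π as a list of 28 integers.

[0, 0, 0, 0, 0, 0, 0, 1, 0, 0, 0, 0, 1, 1, 2, 0, 0, 0, 0, 0, 0, 1, 0, 0, 0, 0, 0, 0]

π[0] = 0
j=1 s[j]='b': π[1]=0 (border '')
j=2 s[j]='b': π[2]=0 (border '')
j=3 s[j]='a': π[3]=0 (border '')
j=4 s[j]='b': π[4]=0 (border '')
j=5 s[j]='c': π[5]=0 (border '')
j=6 s[j]='b': π[6]=0 (border '')
j=7 s[j]='d': π[7]=1 (border 'd')
j=8 s[j]='a': k: 1→0; π[8]=0 (border '')
j=9 s[j]='a': π[9]=0 (border '')
j=10 s[j]='c': π[10]=0 (border '')
j=11 s[j]='e': π[11]=0 (border '')
j=12 s[j]='d': π[12]=1 (border 'd')
j=13 s[j]='d': k: 1→0; π[13]=1 (border 'd')
j=14 s[j]='b': π[14]=2 (border 'db')
j=15 s[j]='e': k: 2→0; π[15]=0 (border '')
j=16 s[j]='b': π[16]=0 (border '')
j=17 s[j]='b': π[17]=0 (border '')
j=18 s[j]='a': π[18]=0 (border '')
j=19 s[j]='a': π[19]=0 (border '')
j=20 s[j]='c': π[20]=0 (border '')
j=21 s[j]='d': π[21]=1 (border 'd')
j=22 s[j]='e': k: 1→0; π[22]=0 (border '')
j=23 s[j]='a': π[23]=0 (border '')
j=24 s[j]='c': π[24]=0 (border '')
j=25 s[j]='a': π[25]=0 (border '')
j=26 s[j]='a': π[26]=0 (border '')
j=27 s[j]='e': π[27]=0 (border '')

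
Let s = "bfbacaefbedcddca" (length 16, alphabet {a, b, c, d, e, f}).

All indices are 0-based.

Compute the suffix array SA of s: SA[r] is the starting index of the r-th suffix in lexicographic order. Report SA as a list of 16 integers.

sorted suffixes:
  #0 SA[0]=15  'a'
  #1 SA[1]=3  'acaefbedcddca'
  #2 SA[2]=5  'aefbedcddca'
  #3 SA[3]=2  'bacaefbedcddca'
  #4 SA[4]=8  'bedcddca'
  #5 SA[5]=0  'bfbacaefbedcddca'
  #6 SA[6]=14  'ca'
  #7 SA[7]=4  'caefbedcddca'
  #8 SA[8]=11  'cddca'
  #9 SA[9]=13  'dca'
  #10 SA[10]=10  'dcddca'
  #11 SA[11]=12  'ddca'
  #12 SA[12]=9  'edcddca'
  #13 SA[13]=6  'efbedcddca'
  #14 SA[14]=1  'fbacaefbedcddca'
  #15 SA[15]=7  'fbedcddca'

[15, 3, 5, 2, 8, 0, 14, 4, 11, 13, 10, 12, 9, 6, 1, 7]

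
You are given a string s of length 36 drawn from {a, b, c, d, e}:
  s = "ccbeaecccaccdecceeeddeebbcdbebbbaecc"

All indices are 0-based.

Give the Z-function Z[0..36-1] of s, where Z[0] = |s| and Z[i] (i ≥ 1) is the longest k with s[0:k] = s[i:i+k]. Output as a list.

Z[0]=36
i=1: outside box; Z[1]=1 scan→box=[1,2)
i=2: outside box; Z[2]=0
i=3: outside box; Z[3]=0
i=4: outside box; Z[4]=0
i=5: outside box; Z[5]=0
i=6: outside box; Z[6]=2 scan→box=[6,8)
i=7: min(r-i=1, Z[1]=1)=1; Z[7]=2 scan→box=[7,9)
i=8: min(r-i=1, Z[1]=1)=1; Z[8]=1
i=9: outside box; Z[9]=0
i=10: outside box; Z[10]=2 scan→box=[10,12)
i=11: min(r-i=1, Z[1]=1)=1; Z[11]=1
i=12: outside box; Z[12]=0
i=13: outside box; Z[13]=0
i=14: outside box; Z[14]=2 scan→box=[14,16)
i=15: min(r-i=1, Z[1]=1)=1; Z[15]=1
i=16: outside box; Z[16]=0
i=17: outside box; Z[17]=0
i=18: outside box; Z[18]=0
i=19: outside box; Z[19]=0
i=20: outside box; Z[20]=0
i=21: outside box; Z[21]=0
i=22: outside box; Z[22]=0
i=23: outside box; Z[23]=0
i=24: outside box; Z[24]=0
i=25: outside box; Z[25]=1 scan→box=[25,26)
i=26: outside box; Z[26]=0
i=27: outside box; Z[27]=0
i=28: outside box; Z[28]=0
i=29: outside box; Z[29]=0
i=30: outside box; Z[30]=0
i=31: outside box; Z[31]=0
i=32: outside box; Z[32]=0
i=33: outside box; Z[33]=0
i=34: outside box; Z[34]=2 scan→box=[34,36)
i=35: min(r-i=1, Z[1]=1)=1; Z[35]=1

[36, 1, 0, 0, 0, 0, 2, 2, 1, 0, 2, 1, 0, 0, 2, 1, 0, 0, 0, 0, 0, 0, 0, 0, 0, 1, 0, 0, 0, 0, 0, 0, 0, 0, 2, 1]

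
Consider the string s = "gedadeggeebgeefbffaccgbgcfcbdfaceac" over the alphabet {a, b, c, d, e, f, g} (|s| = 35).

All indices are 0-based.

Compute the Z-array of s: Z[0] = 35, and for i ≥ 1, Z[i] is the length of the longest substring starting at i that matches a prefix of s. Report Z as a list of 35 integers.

[35, 0, 0, 0, 0, 0, 1, 2, 0, 0, 0, 2, 0, 0, 0, 0, 0, 0, 0, 0, 0, 1, 0, 1, 0, 0, 0, 0, 0, 0, 0, 0, 0, 0, 0]

Z[0]=35
i=1: outside box; Z[1]=0
i=2: outside box; Z[2]=0
i=3: outside box; Z[3]=0
i=4: outside box; Z[4]=0
i=5: outside box; Z[5]=0
i=6: outside box; Z[6]=1 grow→box=[6,7)
i=7: outside box; Z[7]=2 grow→box=[7,9)
i=8: min(r-i=1, Z[1]=0)=0; Z[8]=0
i=9: outside box; Z[9]=0
i=10: outside box; Z[10]=0
i=11: outside box; Z[11]=2 grow→box=[11,13)
i=12: min(r-i=1, Z[1]=0)=0; Z[12]=0
i=13: outside box; Z[13]=0
i=14: outside box; Z[14]=0
i=15: outside box; Z[15]=0
i=16: outside box; Z[16]=0
i=17: outside box; Z[17]=0
i=18: outside box; Z[18]=0
i=19: outside box; Z[19]=0
i=20: outside box; Z[20]=0
i=21: outside box; Z[21]=1 grow→box=[21,22)
i=22: outside box; Z[22]=0
i=23: outside box; Z[23]=1 grow→box=[23,24)
i=24: outside box; Z[24]=0
i=25: outside box; Z[25]=0
i=26: outside box; Z[26]=0
i=27: outside box; Z[27]=0
i=28: outside box; Z[28]=0
i=29: outside box; Z[29]=0
i=30: outside box; Z[30]=0
i=31: outside box; Z[31]=0
i=32: outside box; Z[32]=0
i=33: outside box; Z[33]=0
i=34: outside box; Z[34]=0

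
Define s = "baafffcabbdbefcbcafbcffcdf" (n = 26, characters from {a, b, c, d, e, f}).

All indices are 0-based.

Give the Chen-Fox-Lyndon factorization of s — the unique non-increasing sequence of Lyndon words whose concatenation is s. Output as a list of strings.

["b", "aafffcabbdbefcbcafbcffcdf"]

emit factor 1: 'b' (i=0, period=1)
emit factor 2: 'aafffcabbdbefcbcafbcffcdf' (i=1, period=25)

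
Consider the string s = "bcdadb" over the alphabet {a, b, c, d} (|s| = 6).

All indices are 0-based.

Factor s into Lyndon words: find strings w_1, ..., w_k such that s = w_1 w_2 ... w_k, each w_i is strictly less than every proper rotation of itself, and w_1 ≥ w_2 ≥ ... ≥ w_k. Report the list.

["bcd", "adb"]

emit factor 1: 'bcd' (i=0, period=3)
emit factor 2: 'adb' (i=3, period=3)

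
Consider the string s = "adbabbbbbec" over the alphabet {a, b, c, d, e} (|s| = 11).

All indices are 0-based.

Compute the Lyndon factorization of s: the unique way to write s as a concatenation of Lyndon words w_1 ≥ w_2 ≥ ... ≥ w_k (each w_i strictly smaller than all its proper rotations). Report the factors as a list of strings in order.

emit factor 1: 'adb' (i=0, period=3)
emit factor 2: 'abbbbbec' (i=3, period=8)

["adb", "abbbbbec"]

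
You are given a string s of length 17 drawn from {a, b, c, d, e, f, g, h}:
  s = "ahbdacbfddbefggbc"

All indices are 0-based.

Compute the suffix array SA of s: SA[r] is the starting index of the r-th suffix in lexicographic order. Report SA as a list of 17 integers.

sorted suffixes:
  #0 SA[0]=4  'acbfddbefggbc'
  #1 SA[1]=0  'ahbdacbfddbefggbc'
  #2 SA[2]=15  'bc'
  #3 SA[3]=2  'bdacbfddbefggbc'
  #4 SA[4]=10  'befggbc'
  #5 SA[5]=6  'bfddbefggbc'
  #6 SA[6]=16  'c'
  #7 SA[7]=5  'cbfddbefggbc'
  #8 SA[8]=3  'dacbfddbefggbc'
  #9 SA[9]=9  'dbefggbc'
  #10 SA[10]=8  'ddbefggbc'
  #11 SA[11]=11  'efggbc'
  #12 SA[12]=7  'fddbefggbc'
  #13 SA[13]=12  'fggbc'
  #14 SA[14]=14  'gbc'
  #15 SA[15]=13  'ggbc'
  #16 SA[16]=1  'hbdacbfddbefggbc'

[4, 0, 15, 2, 10, 6, 16, 5, 3, 9, 8, 11, 7, 12, 14, 13, 1]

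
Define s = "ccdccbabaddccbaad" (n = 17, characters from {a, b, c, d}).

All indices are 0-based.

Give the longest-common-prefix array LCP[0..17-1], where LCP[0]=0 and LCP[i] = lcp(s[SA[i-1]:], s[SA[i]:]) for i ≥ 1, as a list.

rank→(start, suffix):
  0 → (14, 'aad')
  1 → (6, 'abaddccbaad')
  2 → (15, 'ad')
  3 → (8, 'addccbaad')
  4 → (13, 'baad')
  5 → (5, 'babaddccbaad')
  6 → (7, 'baddccbaad')
  7 → (12, 'cbaad')
  8 → (4, 'cbabaddccbaad')
  9 → (11, 'ccbaad')
  10 → (3, 'ccbabaddccbaad')
  11 → (0, 'ccdccbabaddccbaad')
  12 → (1, 'cdccbabaddccbaad')
  13 → (16, 'd')
  14 → (10, 'dccbaad')
  15 → (2, 'dccbabaddccbaad')
  16 → (9, 'ddccbaad')

SA = [14, 6, 15, 8, 13, 5, 7, 12, 4, 11, 3, 0, 1, 16, 10, 2, 9]
[i] adj suffixes → lcp
  [1] 14/6 → 1 ('a')
  [2] 6/15 → 1 ('a')
  [3] 15/8 → 2 ('ad')
  [4] 8/13 → 0 ('')
  [5] 13/5 → 2 ('ba')
  [6] 5/7 → 2 ('ba')
  [7] 7/12 → 0 ('')
  [8] 12/4 → 3 ('cba')
  [9] 4/11 → 1 ('c')
  [10] 11/3 → 4 ('ccba')
  [11] 3/0 → 2 ('cc')
  [12] 0/1 → 1 ('c')
  [13] 1/16 → 0 ('')
  [14] 16/10 → 1 ('d')
  [15] 10/2 → 5 ('dccba')
  [16] 2/9 → 1 ('d')

[0, 1, 1, 2, 0, 2, 2, 0, 3, 1, 4, 2, 1, 0, 1, 5, 1]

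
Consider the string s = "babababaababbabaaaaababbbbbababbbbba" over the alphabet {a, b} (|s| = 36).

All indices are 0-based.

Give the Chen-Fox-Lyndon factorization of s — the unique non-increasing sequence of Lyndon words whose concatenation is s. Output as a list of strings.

emit factor 1: 'b' (i=0, period=1)
emit factor 2: 'ab' (i=1, period=2)
emit factor 3: 'ab' (i=3, period=2)
emit factor 4: 'ab' (i=5, period=2)
emit factor 5: 'aababbab' (i=7, period=8)
emit factor 6: 'aaaaababbbbbababbbbb' (i=15, period=20)
emit factor 7: 'a' (i=35, period=1)

["b", "ab", "ab", "ab", "aababbab", "aaaaababbbbbababbbbb", "a"]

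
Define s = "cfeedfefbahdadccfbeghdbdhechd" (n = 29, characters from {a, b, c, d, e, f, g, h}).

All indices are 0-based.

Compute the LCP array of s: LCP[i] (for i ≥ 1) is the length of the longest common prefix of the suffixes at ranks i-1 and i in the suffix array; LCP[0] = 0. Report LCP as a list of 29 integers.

[0, 1, 0, 1, 1, 0, 1, 2, 1, 0, 1, 1, 1, 1, 1, 0, 1, 1, 1, 1, 0, 2, 1, 2, 0, 0, 2, 2, 1]

rank | idx | suffix
   0 |  12 | adccfbeghdbdhechd
   1 |   9 | ahdadccfbeghdbdhechd
   2 |   8 | bahdadccfbeghdbdhechd
   3 |  22 | bdhechd
   4 |  17 | beghdbdhechd
   5 |  14 | ccfbeghdbdhechd
   6 |  15 | cfbeghdbdhechd
   7 |   0 | cfeedfefbahdadccfbeghdbdhechd
   8 |  26 | chd
   9 |  28 | d
  10 |  11 | dadccfbeghdbdhechd
  11 |  21 | dbdhechd
  12 |  13 | dccfbeghdbdhechd
  13 |   4 | dfefbahdadccfbeghdbdhechd
  14 |  23 | dhechd
  15 |  25 | echd
  16 |   3 | edfefbahdadccfbeghdbdhechd
  17 |   2 | eedfefbahdadccfbeghdbdhechd
  18 |   6 | efbahdadccfbeghdbdhechd
  19 |  18 | eghdbdhechd
  20 |   7 | fbahdadccfbeghdbdhechd
  21 |  16 | fbeghdbdhechd
  22 |   1 | feedfefbahdadccfbeghdbdhechd
  23 |   5 | fefbahdadccfbeghdbdhechd
  24 |  19 | ghdbdhechd
  25 |  27 | hd
  26 |  10 | hdadccfbeghdbdhechd
  27 |  20 | hdbdhechd
  28 |  24 | hechd

SA = [12, 9, 8, 22, 17, 14, 15, 0, 26, 28, 11, 21, 13, 4, 23, 25, 3, 2, 6, 18, 7, 16, 1, 5, 19, 27, 10, 20, 24]
rank  pair      lcp
   1  s[12:],s[9:]  1  'a'
   2  s[9:],s[8:]  0  ''
   3  s[8:],s[22:]  1  'b'
   4  s[22:],s[17:]  1  'b'
   5  s[17:],s[14:]  0  ''
   6  s[14:],s[15:]  1  'c'
   7  s[15:],s[0:]  2  'cf'
   8  s[0:],s[26:]  1  'c'
   9  s[26:],s[28:]  0  ''
  10  s[28:],s[11:]  1  'd'
  11  s[11:],s[21:]  1  'd'
  12  s[21:],s[13:]  1  'd'
  13  s[13:],s[4:]  1  'd'
  14  s[4:],s[23:]  1  'd'
  15  s[23:],s[25:]  0  ''
  16  s[25:],s[3:]  1  'e'
  17  s[3:],s[2:]  1  'e'
  18  s[2:],s[6:]  1  'e'
  19  s[6:],s[18:]  1  'e'
  20  s[18:],s[7:]  0  ''
  21  s[7:],s[16:]  2  'fb'
  22  s[16:],s[1:]  1  'f'
  23  s[1:],s[5:]  2  'fe'
  24  s[5:],s[19:]  0  ''
  25  s[19:],s[27:]  0  ''
  26  s[27:],s[10:]  2  'hd'
  27  s[10:],s[20:]  2  'hd'
  28  s[20:],s[24:]  1  'h'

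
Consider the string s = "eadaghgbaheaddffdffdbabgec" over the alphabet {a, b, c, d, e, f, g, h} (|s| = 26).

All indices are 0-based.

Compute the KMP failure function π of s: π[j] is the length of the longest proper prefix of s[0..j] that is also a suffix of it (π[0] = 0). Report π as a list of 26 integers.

[0, 0, 0, 0, 0, 0, 0, 0, 0, 0, 1, 2, 3, 0, 0, 0, 0, 0, 0, 0, 0, 0, 0, 0, 1, 0]

π[0] = 0
j=1 s[j]='a': π[1]=0 (border '')
j=2 s[j]='d': π[2]=0 (border '')
j=3 s[j]='a': π[3]=0 (border '')
j=4 s[j]='g': π[4]=0 (border '')
j=5 s[j]='h': π[5]=0 (border '')
j=6 s[j]='g': π[6]=0 (border '')
j=7 s[j]='b': π[7]=0 (border '')
j=8 s[j]='a': π[8]=0 (border '')
j=9 s[j]='h': π[9]=0 (border '')
j=10 s[j]='e': π[10]=1 (border 'e')
j=11 s[j]='a': π[11]=2 (border 'ea')
j=12 s[j]='d': π[12]=3 (border 'ead')
j=13 s[j]='d': k: 3→0; π[13]=0 (border '')
j=14 s[j]='f': π[14]=0 (border '')
j=15 s[j]='f': π[15]=0 (border '')
j=16 s[j]='d': π[16]=0 (border '')
j=17 s[j]='f': π[17]=0 (border '')
j=18 s[j]='f': π[18]=0 (border '')
j=19 s[j]='d': π[19]=0 (border '')
j=20 s[j]='b': π[20]=0 (border '')
j=21 s[j]='a': π[21]=0 (border '')
j=22 s[j]='b': π[22]=0 (border '')
j=23 s[j]='g': π[23]=0 (border '')
j=24 s[j]='e': π[24]=1 (border 'e')
j=25 s[j]='c': k: 1→0; π[25]=0 (border '')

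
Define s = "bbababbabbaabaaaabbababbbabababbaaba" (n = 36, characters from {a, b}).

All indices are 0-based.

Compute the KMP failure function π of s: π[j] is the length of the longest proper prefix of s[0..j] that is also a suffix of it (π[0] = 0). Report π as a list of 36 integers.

[0, 1, 0, 1, 0, 1, 2, 3, 4, 2, 3, 0, 1, 0, 0, 0, 0, 1, 2, 3, 4, 5, 6, 7, 2, 3, 4, 5, 6, 0, 1, 2, 3, 0, 1, 0]

π[0] = 0
j=1 s[j]='b': π[1]=1 (border 'b')
j=2 s[j]='a': k: 1→0; π[2]=0 (border '')
j=3 s[j]='b': π[3]=1 (border 'b')
j=4 s[j]='a': k: 1→0; π[4]=0 (border '')
j=5 s[j]='b': π[5]=1 (border 'b')
j=6 s[j]='b': π[6]=2 (border 'bb')
j=7 s[j]='a': π[7]=3 (border 'bba')
j=8 s[j]='b': π[8]=4 (border 'bbab')
j=9 s[j]='b': k: 4→1; π[9]=2 (border 'bb')
j=10 s[j]='a': π[10]=3 (border 'bba')
j=11 s[j]='a': k: 3→0; π[11]=0 (border '')
j=12 s[j]='b': π[12]=1 (border 'b')
j=13 s[j]='a': k: 1→0; π[13]=0 (border '')
j=14 s[j]='a': π[14]=0 (border '')
j=15 s[j]='a': π[15]=0 (border '')
j=16 s[j]='a': π[16]=0 (border '')
j=17 s[j]='b': π[17]=1 (border 'b')
j=18 s[j]='b': π[18]=2 (border 'bb')
j=19 s[j]='a': π[19]=3 (border 'bba')
j=20 s[j]='b': π[20]=4 (border 'bbab')
j=21 s[j]='a': π[21]=5 (border 'bbaba')
j=22 s[j]='b': π[22]=6 (border 'bbabab')
j=23 s[j]='b': π[23]=7 (border 'bbababb')
j=24 s[j]='b': k: 7→2→1; π[24]=2 (border 'bb')
j=25 s[j]='a': π[25]=3 (border 'bba')
j=26 s[j]='b': π[26]=4 (border 'bbab')
j=27 s[j]='a': π[27]=5 (border 'bbaba')
j=28 s[j]='b': π[28]=6 (border 'bbabab')
j=29 s[j]='a': k: 6→1→0; π[29]=0 (border '')
j=30 s[j]='b': π[30]=1 (border 'b')
j=31 s[j]='b': π[31]=2 (border 'bb')
j=32 s[j]='a': π[32]=3 (border 'bba')
j=33 s[j]='a': k: 3→0; π[33]=0 (border '')
j=34 s[j]='b': π[34]=1 (border 'b')
j=35 s[j]='a': k: 1→0; π[35]=0 (border '')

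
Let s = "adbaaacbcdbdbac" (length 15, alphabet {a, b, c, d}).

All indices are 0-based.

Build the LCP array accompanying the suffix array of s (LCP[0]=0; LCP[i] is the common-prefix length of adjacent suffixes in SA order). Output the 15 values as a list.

rank | idx | suffix
   0 |   3 | aaacbcdbdbac
   1 |   4 | aacbcdbdbac
   2 |  13 | ac
   3 |   5 | acbcdbdbac
   4 |   0 | adbaaacbcdbdbac
   5 |   2 | baaacbcdbdbac
   6 |  12 | bac
   7 |   7 | bcdbdbac
   8 |  10 | bdbac
   9 |  14 | c
  10 |   6 | cbcdbdbac
  11 |   8 | cdbdbac
  12 |   1 | dbaaacbcdbdbac
  13 |  11 | dbac
  14 |   9 | dbdbac

SA = [3, 4, 13, 5, 0, 2, 12, 7, 10, 14, 6, 8, 1, 11, 9]
i: (SA[i-1],SA[i]) lcp shared
  1: (3,4) 2 'aa'
  2: (4,13) 1 'a'
  3: (13,5) 2 'ac'
  4: (5,0) 1 'a'
  5: (0,2) 0 ''
  6: (2,12) 2 'ba'
  7: (12,7) 1 'b'
  8: (7,10) 1 'b'
  9: (10,14) 0 ''
  10: (14,6) 1 'c'
  11: (6,8) 1 'c'
  12: (8,1) 0 ''
  13: (1,11) 3 'dba'
  14: (11,9) 2 'db'

[0, 2, 1, 2, 1, 0, 2, 1, 1, 0, 1, 1, 0, 3, 2]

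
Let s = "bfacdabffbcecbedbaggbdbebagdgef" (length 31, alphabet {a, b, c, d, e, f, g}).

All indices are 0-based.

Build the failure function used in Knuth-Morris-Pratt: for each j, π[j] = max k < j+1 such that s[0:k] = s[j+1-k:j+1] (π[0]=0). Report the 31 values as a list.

π[0] = 0
j=1 s[j]='f': π[1]=0 (border '')
j=2 s[j]='a': π[2]=0 (border '')
j=3 s[j]='c': π[3]=0 (border '')
j=4 s[j]='d': π[4]=0 (border '')
j=5 s[j]='a': π[5]=0 (border '')
j=6 s[j]='b': π[6]=1 (border 'b')
j=7 s[j]='f': π[7]=2 (border 'bf')
j=8 s[j]='f': k: 2→0; π[8]=0 (border '')
j=9 s[j]='b': π[9]=1 (border 'b')
j=10 s[j]='c': k: 1→0; π[10]=0 (border '')
j=11 s[j]='e': π[11]=0 (border '')
j=12 s[j]='c': π[12]=0 (border '')
j=13 s[j]='b': π[13]=1 (border 'b')
j=14 s[j]='e': k: 1→0; π[14]=0 (border '')
j=15 s[j]='d': π[15]=0 (border '')
j=16 s[j]='b': π[16]=1 (border 'b')
j=17 s[j]='a': k: 1→0; π[17]=0 (border '')
j=18 s[j]='g': π[18]=0 (border '')
j=19 s[j]='g': π[19]=0 (border '')
j=20 s[j]='b': π[20]=1 (border 'b')
j=21 s[j]='d': k: 1→0; π[21]=0 (border '')
j=22 s[j]='b': π[22]=1 (border 'b')
j=23 s[j]='e': k: 1→0; π[23]=0 (border '')
j=24 s[j]='b': π[24]=1 (border 'b')
j=25 s[j]='a': k: 1→0; π[25]=0 (border '')
j=26 s[j]='g': π[26]=0 (border '')
j=27 s[j]='d': π[27]=0 (border '')
j=28 s[j]='g': π[28]=0 (border '')
j=29 s[j]='e': π[29]=0 (border '')
j=30 s[j]='f': π[30]=0 (border '')

[0, 0, 0, 0, 0, 0, 1, 2, 0, 1, 0, 0, 0, 1, 0, 0, 1, 0, 0, 0, 1, 0, 1, 0, 1, 0, 0, 0, 0, 0, 0]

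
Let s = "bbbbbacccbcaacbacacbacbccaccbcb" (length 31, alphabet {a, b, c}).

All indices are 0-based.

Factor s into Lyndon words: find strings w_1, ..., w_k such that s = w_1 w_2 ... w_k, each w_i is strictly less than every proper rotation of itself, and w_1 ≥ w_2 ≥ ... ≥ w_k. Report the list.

emit factor 1: 'b' (i=0, period=1)
emit factor 2: 'b' (i=1, period=1)
emit factor 3: 'b' (i=2, period=1)
emit factor 4: 'b' (i=3, period=1)
emit factor 5: 'b' (i=4, period=1)
emit factor 6: 'acccbc' (i=5, period=6)
emit factor 7: 'aacbacacbacbccaccbcb' (i=11, period=20)

["b", "b", "b", "b", "b", "acccbc", "aacbacacbacbccaccbcb"]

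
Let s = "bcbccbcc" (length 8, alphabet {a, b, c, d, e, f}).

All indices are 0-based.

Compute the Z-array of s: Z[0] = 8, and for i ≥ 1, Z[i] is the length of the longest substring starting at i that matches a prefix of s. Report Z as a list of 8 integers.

[8, 0, 2, 0, 0, 2, 0, 0]

Z[0]=8
i=1: fresh scan; Z[1]=0
i=2: fresh scan; Z[2]=2 extend→box=[2,4)
i=3: min(r-i=1, Z[1]=0)=0; Z[3]=0
i=4: fresh scan; Z[4]=0
i=5: fresh scan; Z[5]=2 extend→box=[5,7)
i=6: min(r-i=1, Z[1]=0)=0; Z[6]=0
i=7: fresh scan; Z[7]=0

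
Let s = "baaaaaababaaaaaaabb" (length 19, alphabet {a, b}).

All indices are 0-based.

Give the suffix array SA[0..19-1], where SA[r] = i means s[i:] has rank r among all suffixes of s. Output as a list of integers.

[10, 1, 11, 2, 12, 3, 13, 4, 14, 5, 15, 8, 6, 16, 18, 9, 0, 7, 17]

rank | idx | suffix
   0 |  10 | aaaaaaabb
   1 |   1 | aaaaaababaaaaaaabb
   2 |  11 | aaaaaabb
   3 |   2 | aaaaababaaaaaaabb
   4 |  12 | aaaaabb
   5 |   3 | aaaababaaaaaaabb
   6 |  13 | aaaabb
   7 |   4 | aaababaaaaaaabb
   8 |  14 | aaabb
   9 |   5 | aababaaaaaaabb
  10 |  15 | aabb
  11 |   8 | abaaaaaaabb
  12 |   6 | ababaaaaaaabb
  13 |  16 | abb
  14 |  18 | b
  15 |   9 | baaaaaaabb
  16 |   0 | baaaaaababaaaaaaabb
  17 |   7 | babaaaaaaabb
  18 |  17 | bb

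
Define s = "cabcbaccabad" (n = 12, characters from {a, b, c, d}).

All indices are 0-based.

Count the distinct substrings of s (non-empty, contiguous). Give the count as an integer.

66

rank→(start, suffix):
  0 → (8, 'abad')
  1 → (1, 'abcbaccabad')
  2 → (5, 'accabad')
  3 → (10, 'ad')
  4 → (4, 'baccabad')
  5 → (9, 'bad')
  6 → (2, 'bcbaccabad')
  7 → (7, 'cabad')
  8 → (0, 'cabcbaccabad')
  9 → (3, 'cbaccabad')
  10 → (6, 'ccabad')
  11 → (11, 'd')

SA = [8, 1, 5, 10, 4, 9, 2, 7, 0, 3, 6, 11]
rank  pair      lcp
   1  s[8:],s[1:]  2  'ab'
   2  s[1:],s[5:]  1  'a'
   3  s[5:],s[10:]  1  'a'
   4  s[10:],s[4:]  0  ''
   5  s[4:],s[9:]  2  'ba'
   6  s[9:],s[2:]  1  'b'
   7  s[2:],s[7:]  0  ''
   8  s[7:],s[0:]  3  'cab'
   9  s[0:],s[3:]  1  'c'
  10  s[3:],s[6:]  1  'c'
  11  s[6:],s[11:]  0  ''

n(n+1)/2 = 12·13/2 = 78
Σ LCP = 0 + 2 + 1 + 1 + 0 + 2 + 1 + 0 + 3 + 1 + 1 + 0 = 12
distinct = 78 − 12 = 66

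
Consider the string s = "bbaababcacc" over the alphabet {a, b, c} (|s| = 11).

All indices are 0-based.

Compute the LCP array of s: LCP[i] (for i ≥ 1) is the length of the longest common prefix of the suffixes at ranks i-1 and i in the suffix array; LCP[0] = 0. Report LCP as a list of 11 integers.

rank | idx | suffix
   0 |   2 | aababcacc
   1 |   3 | ababcacc
   2 |   5 | abcacc
   3 |   8 | acc
   4 |   1 | baababcacc
   5 |   4 | babcacc
   6 |   0 | bbaababcacc
   7 |   6 | bcacc
   8 |  10 | c
   9 |   7 | cacc
  10 |   9 | cc

SA = [2, 3, 5, 8, 1, 4, 0, 6, 10, 7, 9]
rank  pair      lcp
   1  s[2:],s[3:]  1  'a'
   2  s[3:],s[5:]  2  'ab'
   3  s[5:],s[8:]  1  'a'
   4  s[8:],s[1:]  0  ''
   5  s[1:],s[4:]  2  'ba'
   6  s[4:],s[0:]  1  'b'
   7  s[0:],s[6:]  1  'b'
   8  s[6:],s[10:]  0  ''
   9  s[10:],s[7:]  1  'c'
  10  s[7:],s[9:]  1  'c'

[0, 1, 2, 1, 0, 2, 1, 1, 0, 1, 1]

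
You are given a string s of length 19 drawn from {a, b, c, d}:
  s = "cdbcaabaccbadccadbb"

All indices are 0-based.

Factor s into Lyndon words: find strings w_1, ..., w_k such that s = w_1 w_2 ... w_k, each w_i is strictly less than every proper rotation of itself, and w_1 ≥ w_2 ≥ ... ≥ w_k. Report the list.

emit factor 1: 'cd' (i=0, period=2)
emit factor 2: 'bc' (i=2, period=2)
emit factor 3: 'aabaccbadccadbb' (i=4, period=15)

["cd", "bc", "aabaccbadccadbb"]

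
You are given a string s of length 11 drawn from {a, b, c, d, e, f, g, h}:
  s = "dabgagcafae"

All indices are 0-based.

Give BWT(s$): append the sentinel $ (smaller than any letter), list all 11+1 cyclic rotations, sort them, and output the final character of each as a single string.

rank  rotation      last
    0  $dabgagcafae  e
    1  abgagcafae$d  d
    2  ae$dabgagcaf  f
    3  afae$dabgagc  c
    4  agcafae$dabg  g
    5  bgagcafae$da  a
    6  cafae$dabgag  g
    7  dabgagcafae$  $
    8  e$dabgagcafa  a
    9  fae$dabgagca  a
   10  gagcafae$dab  b
   11  gcafae$dabga  a

edfcgag$aaba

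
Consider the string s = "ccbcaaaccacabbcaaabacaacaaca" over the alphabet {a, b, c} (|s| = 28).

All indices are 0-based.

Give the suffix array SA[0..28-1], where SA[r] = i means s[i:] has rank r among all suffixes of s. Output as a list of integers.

[27, 15, 4, 16, 24, 21, 5, 17, 11, 25, 22, 19, 9, 6, 18, 12, 13, 2, 26, 14, 3, 23, 20, 10, 8, 1, 7, 0]

sorted suffixes:
  #0 SA[0]=27  'a'
  #1 SA[1]=15  'aaabacaacaaca'
  #2 SA[2]=4  'aaaccacabbcaaabacaacaaca'
  #3 SA[3]=16  'aabacaacaaca'
  #4 SA[4]=24  'aaca'
  #5 SA[5]=21  'aacaaca'
  #6 SA[6]=5  'aaccacabbcaaabacaacaaca'
  #7 SA[7]=17  'abacaacaaca'
  #8 SA[8]=11  'abbcaaabacaacaaca'
  #9 SA[9]=25  'aca'
  #10 SA[10]=22  'acaaca'
  #11 SA[11]=19  'acaacaaca'
  #12 SA[12]=9  'acabbcaaabacaacaaca'
  #13 SA[13]=6  'accacabbcaaabacaacaaca'
  #14 SA[14]=18  'bacaacaaca'
  #15 SA[15]=12  'bbcaaabacaacaaca'
  #16 SA[16]=13  'bcaaabacaacaaca'
  #17 SA[17]=2  'bcaaaccacabbcaaabacaacaaca'
  #18 SA[18]=26  'ca'
  #19 SA[19]=14  'caaabacaacaaca'
  #20 SA[20]=3  'caaaccacabbcaaabacaacaaca'
  #21 SA[21]=23  'caaca'
  #22 SA[22]=20  'caacaaca'
  #23 SA[23]=10  'cabbcaaabacaacaaca'
  #24 SA[24]=8  'cacabbcaaabacaacaaca'
  #25 SA[25]=1  'cbcaaaccacabbcaaabacaacaaca'
  #26 SA[26]=7  'ccacabbcaaabacaacaaca'
  #27 SA[27]=0  'ccbcaaaccacabbcaaabacaacaaca'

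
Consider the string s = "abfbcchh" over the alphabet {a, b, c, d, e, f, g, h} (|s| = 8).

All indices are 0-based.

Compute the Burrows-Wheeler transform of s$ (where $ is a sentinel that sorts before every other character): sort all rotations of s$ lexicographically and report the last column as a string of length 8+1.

rank  rotation   last
    0  $abfbcchh  h
    1  abfbcchh$  $
    2  bcchh$abf  f
    3  bfbcchh$a  a
    4  cchh$abfb  b
    5  chh$abfbc  c
    6  fbcchh$ab  b
    7  h$abfbcch  h
    8  hh$abfbcc  c

h$fabcbhc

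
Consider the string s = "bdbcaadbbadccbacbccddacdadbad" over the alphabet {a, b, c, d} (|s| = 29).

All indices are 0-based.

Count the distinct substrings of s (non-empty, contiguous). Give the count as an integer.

sorted suffixes:
  #0 SA[0]=4  'aadbbadccbacbccddacdadbad'
  #1 SA[1]=14  'acbccddacdadbad'
  #2 SA[2]=21  'acdadbad'
  #3 SA[3]=27  'ad'
  #4 SA[4]=24  'adbad'
  #5 SA[5]=5  'adbbadccbacbccddacdadbad'
  #6 SA[6]=9  'adccbacbccddacdadbad'
  #7 SA[7]=13  'bacbccddacdadbad'
  #8 SA[8]=26  'bad'
  #9 SA[9]=8  'badccbacbccddacdadbad'
  #10 SA[10]=7  'bbadccbacbccddacdadbad'
  #11 SA[11]=2  'bcaadbbadccbacbccddacdadbad'
  #12 SA[12]=16  'bccddacdadbad'
  #13 SA[13]=0  'bdbcaadbbadccbacbccddacdadbad'
  #14 SA[14]=3  'caadbbadccbacbccddacdadbad'
  #15 SA[15]=12  'cbacbccddacdadbad'
  #16 SA[16]=15  'cbccddacdadbad'
  #17 SA[17]=11  'ccbacbccddacdadbad'
  #18 SA[18]=17  'ccddacdadbad'
  #19 SA[19]=22  'cdadbad'
  #20 SA[20]=18  'cddacdadbad'
  #21 SA[21]=28  'd'
  #22 SA[22]=20  'dacdadbad'
  #23 SA[23]=23  'dadbad'
  #24 SA[24]=25  'dbad'
  #25 SA[25]=6  'dbbadccbacbccddacdadbad'
  #26 SA[26]=1  'dbcaadbbadccbacbccddacdadbad'
  #27 SA[27]=10  'dccbacbccddacdadbad'
  #28 SA[28]=19  'ddacdadbad'

SA = [4, 14, 21, 27, 24, 5, 9, 13, 26, 8, 7, 2, 16, 0, 3, 12, 15, 11, 17, 22, 18, 28, 20, 23, 25, 6, 1, 10, 19]
rank  pair      lcp
   1  s[4:],s[14:]  1  'a'
   2  s[14:],s[21:]  2  'ac'
   3  s[21:],s[27:]  1  'a'
   4  s[27:],s[24:]  2  'ad'
   5  s[24:],s[5:]  3  'adb'
   6  s[5:],s[9:]  2  'ad'
   7  s[9:],s[13:]  0  ''
   8  s[13:],s[26:]  2  'ba'
   9  s[26:],s[8:]  3  'bad'
  10  s[8:],s[7:]  1  'b'
  11  s[7:],s[2:]  1  'b'
  12  s[2:],s[16:]  2  'bc'
  13  s[16:],s[0:]  1  'b'
  14  s[0:],s[3:]  0  ''
  15  s[3:],s[12:]  1  'c'
  16  s[12:],s[15:]  2  'cb'
  17  s[15:],s[11:]  1  'c'
  18  s[11:],s[17:]  2  'cc'
  19  s[17:],s[22:]  1  'c'
  20  s[22:],s[18:]  2  'cd'
  21  s[18:],s[28:]  0  ''
  22  s[28:],s[20:]  1  'd'
  23  s[20:],s[23:]  2  'da'
  24  s[23:],s[25:]  1  'd'
  25  s[25:],s[6:]  2  'db'
  26  s[6:],s[1:]  2  'db'
  27  s[1:],s[10:]  1  'd'
  28  s[10:],s[19:]  1  'd'

n(n+1)/2 = 29·30/2 = 435
Σ LCP = 0 + 1 + 2 + 1 + 2 + 3 + 2 + 0 + 2 + 3 + 1 + 1 + 2 + 1 + 0 + 1 + 2 + 1 + 2 + 1 + 2 + 0 + 1 + 2 + 1 + 2 + 2 + 1 + 1 = 40
distinct = 435 − 40 = 395

395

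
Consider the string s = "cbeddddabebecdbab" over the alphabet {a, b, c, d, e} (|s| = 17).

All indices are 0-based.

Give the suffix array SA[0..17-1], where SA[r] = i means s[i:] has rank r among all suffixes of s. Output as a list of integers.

rank | idx | suffix
   0 |  15 | ab
   1 |   7 | abebecdbab
   2 |  16 | b
   3 |  14 | bab
   4 |   8 | bebecdbab
   5 |  10 | becdbab
   6 |   1 | beddddabebecdbab
   7 |   0 | cbeddddabebecdbab
   8 |  12 | cdbab
   9 |   6 | dabebecdbab
  10 |  13 | dbab
  11 |   5 | ddabebecdbab
  12 |   4 | dddabebecdbab
  13 |   3 | ddddabebecdbab
  14 |   9 | ebecdbab
  15 |  11 | ecdbab
  16 |   2 | eddddabebecdbab

[15, 7, 16, 14, 8, 10, 1, 0, 12, 6, 13, 5, 4, 3, 9, 11, 2]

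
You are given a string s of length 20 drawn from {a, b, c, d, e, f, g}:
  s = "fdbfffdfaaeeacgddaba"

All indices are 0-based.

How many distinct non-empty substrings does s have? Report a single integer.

rank→(start, suffix):
  0 → (19, 'a')
  1 → (8, 'aaeeacgddaba')
  2 → (17, 'aba')
  3 → (12, 'acgddaba')
  4 → (9, 'aeeacgddaba')
  5 → (18, 'ba')
  6 → (2, 'bfffdfaaeeacgddaba')
  7 → (13, 'cgddaba')
  8 → (16, 'daba')
  9 → (1, 'dbfffdfaaeeacgddaba')
  10 → (15, 'ddaba')
  11 → (6, 'dfaaeeacgddaba')
  12 → (11, 'eacgddaba')
  13 → (10, 'eeacgddaba')
  14 → (7, 'faaeeacgddaba')
  15 → (0, 'fdbfffdfaaeeacgddaba')
  16 → (5, 'fdfaaeeacgddaba')
  17 → (4, 'ffdfaaeeacgddaba')
  18 → (3, 'fffdfaaeeacgddaba')
  19 → (14, 'gddaba')

SA = [19, 8, 17, 12, 9, 18, 2, 13, 16, 1, 15, 6, 11, 10, 7, 0, 5, 4, 3, 14]
rank  pair      lcp
   1  s[19:],s[8:]  1  'a'
   2  s[8:],s[17:]  1  'a'
   3  s[17:],s[12:]  1  'a'
   4  s[12:],s[9:]  1  'a'
   5  s[9:],s[18:]  0  ''
   6  s[18:],s[2:]  1  'b'
   7  s[2:],s[13:]  0  ''
   8  s[13:],s[16:]  0  ''
   9  s[16:],s[1:]  1  'd'
  10  s[1:],s[15:]  1  'd'
  11  s[15:],s[6:]  1  'd'
  12  s[6:],s[11:]  0  ''
  13  s[11:],s[10:]  1  'e'
  14  s[10:],s[7:]  0  ''
  15  s[7:],s[0:]  1  'f'
  16  s[0:],s[5:]  2  'fd'
  17  s[5:],s[4:]  1  'f'
  18  s[4:],s[3:]  2  'ff'
  19  s[3:],s[14:]  0  ''

n(n+1)/2 = 20·21/2 = 210
Σ LCP = 0 + 1 + 1 + 1 + 1 + 0 + 1 + 0 + 0 + 1 + 1 + 1 + 0 + 1 + 0 + 1 + 2 + 1 + 2 + 0 = 15
distinct = 210 − 15 = 195

195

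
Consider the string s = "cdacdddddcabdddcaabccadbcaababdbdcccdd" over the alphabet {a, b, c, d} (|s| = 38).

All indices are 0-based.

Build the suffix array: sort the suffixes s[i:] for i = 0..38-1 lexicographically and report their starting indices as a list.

rank→(start, suffix):
  0 → (25, 'aababdbdcccdd')
  1 → (16, 'aabccadbcaababdbdcccdd')
  2 → (26, 'ababdbdcccdd')
  3 → (17, 'abccadbcaababdbdcccdd')
  4 → (28, 'abdbdcccdd')
  5 → (10, 'abdddcaabccadbcaababdbdcccdd')
  6 → (2, 'acdddddcabdddcaabccadbcaababdbdcccdd')
  7 → (21, 'adbcaababdbdcccdd')
  8 → (27, 'babdbdcccdd')
  9 → (23, 'bcaababdbdcccdd')
  10 → (18, 'bccadbcaababdbdcccdd')
  11 → (29, 'bdbdcccdd')
  12 → (31, 'bdcccdd')
  13 → (11, 'bdddcaabccadbcaababdbdcccdd')
  14 → (24, 'caababdbdcccdd')
  15 → (15, 'caabccadbcaababdbdcccdd')
  16 → (9, 'cabdddcaabccadbcaababdbdcccdd')
  17 → (20, 'cadbcaababdbdcccdd')
  18 → (19, 'ccadbcaababdbdcccdd')
  19 → (33, 'cccdd')
  20 → (34, 'ccdd')
  21 → (0, 'cdacdddddcabdddcaabccadbcaababdbdcccdd')
  22 → (35, 'cdd')
  23 → (3, 'cdddddcabdddcaabccadbcaababdbdcccdd')
  24 → (37, 'd')
  25 → (1, 'dacdddddcabdddcaabccadbcaababdbdcccdd')
  26 → (22, 'dbcaababdbdcccdd')
  27 → (30, 'dbdcccdd')
  28 → (14, 'dcaabccadbcaababdbdcccdd')
  29 → (8, 'dcabdddcaabccadbcaababdbdcccdd')
  30 → (32, 'dcccdd')
  31 → (36, 'dd')
  32 → (13, 'ddcaabccadbcaababdbdcccdd')
  33 → (7, 'ddcabdddcaabccadbcaababdbdcccdd')
  34 → (12, 'dddcaabccadbcaababdbdcccdd')
  35 → (6, 'dddcabdddcaabccadbcaababdbdcccdd')
  36 → (5, 'ddddcabdddcaabccadbcaababdbdcccdd')
  37 → (4, 'dddddcabdddcaabccadbcaababdbdcccdd')

[25, 16, 26, 17, 28, 10, 2, 21, 27, 23, 18, 29, 31, 11, 24, 15, 9, 20, 19, 33, 34, 0, 35, 3, 37, 1, 22, 30, 14, 8, 32, 36, 13, 7, 12, 6, 5, 4]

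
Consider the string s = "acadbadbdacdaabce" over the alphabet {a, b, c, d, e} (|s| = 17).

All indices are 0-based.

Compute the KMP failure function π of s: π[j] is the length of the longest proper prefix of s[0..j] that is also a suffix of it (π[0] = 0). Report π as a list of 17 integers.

π[0] = 0
j=1 s[j]='c': π[1]=0 (border '')
j=2 s[j]='a': π[2]=1 (border 'a')
j=3 s[j]='d': k: 1→0; π[3]=0 (border '')
j=4 s[j]='b': π[4]=0 (border '')
j=5 s[j]='a': π[5]=1 (border 'a')
j=6 s[j]='d': k: 1→0; π[6]=0 (border '')
j=7 s[j]='b': π[7]=0 (border '')
j=8 s[j]='d': π[8]=0 (border '')
j=9 s[j]='a': π[9]=1 (border 'a')
j=10 s[j]='c': π[10]=2 (border 'ac')
j=11 s[j]='d': k: 2→0; π[11]=0 (border '')
j=12 s[j]='a': π[12]=1 (border 'a')
j=13 s[j]='a': k: 1→0; π[13]=1 (border 'a')
j=14 s[j]='b': k: 1→0; π[14]=0 (border '')
j=15 s[j]='c': π[15]=0 (border '')
j=16 s[j]='e': π[16]=0 (border '')

[0, 0, 1, 0, 0, 1, 0, 0, 0, 1, 2, 0, 1, 1, 0, 0, 0]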